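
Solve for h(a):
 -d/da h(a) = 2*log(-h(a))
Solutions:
 -li(-h(a)) = C1 - 2*a


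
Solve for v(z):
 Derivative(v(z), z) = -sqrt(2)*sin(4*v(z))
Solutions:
 v(z) = -acos((-C1 - exp(8*sqrt(2)*z))/(C1 - exp(8*sqrt(2)*z)))/4 + pi/2
 v(z) = acos((-C1 - exp(8*sqrt(2)*z))/(C1 - exp(8*sqrt(2)*z)))/4


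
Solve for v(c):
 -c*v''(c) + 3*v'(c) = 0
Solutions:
 v(c) = C1 + C2*c^4


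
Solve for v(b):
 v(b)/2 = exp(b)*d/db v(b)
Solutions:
 v(b) = C1*exp(-exp(-b)/2)


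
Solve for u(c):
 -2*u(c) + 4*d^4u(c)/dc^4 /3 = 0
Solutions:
 u(c) = C1*exp(-2^(3/4)*3^(1/4)*c/2) + C2*exp(2^(3/4)*3^(1/4)*c/2) + C3*sin(2^(3/4)*3^(1/4)*c/2) + C4*cos(2^(3/4)*3^(1/4)*c/2)


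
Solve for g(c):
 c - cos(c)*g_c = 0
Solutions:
 g(c) = C1 + Integral(c/cos(c), c)


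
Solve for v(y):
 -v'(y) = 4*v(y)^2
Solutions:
 v(y) = 1/(C1 + 4*y)


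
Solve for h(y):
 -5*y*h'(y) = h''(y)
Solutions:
 h(y) = C1 + C2*erf(sqrt(10)*y/2)


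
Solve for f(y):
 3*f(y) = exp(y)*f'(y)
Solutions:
 f(y) = C1*exp(-3*exp(-y))


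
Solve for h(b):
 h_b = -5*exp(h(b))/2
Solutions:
 h(b) = log(1/(C1 + 5*b)) + log(2)


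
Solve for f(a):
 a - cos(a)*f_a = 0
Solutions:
 f(a) = C1 + Integral(a/cos(a), a)


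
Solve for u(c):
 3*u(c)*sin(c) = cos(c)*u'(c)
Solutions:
 u(c) = C1/cos(c)^3


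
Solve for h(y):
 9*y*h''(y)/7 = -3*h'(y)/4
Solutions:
 h(y) = C1 + C2*y^(5/12)


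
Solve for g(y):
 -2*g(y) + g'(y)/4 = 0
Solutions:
 g(y) = C1*exp(8*y)


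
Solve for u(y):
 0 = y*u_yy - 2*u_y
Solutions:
 u(y) = C1 + C2*y^3


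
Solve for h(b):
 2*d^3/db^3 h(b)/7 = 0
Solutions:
 h(b) = C1 + C2*b + C3*b^2


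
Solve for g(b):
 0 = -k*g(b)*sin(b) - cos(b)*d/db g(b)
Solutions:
 g(b) = C1*exp(k*log(cos(b)))


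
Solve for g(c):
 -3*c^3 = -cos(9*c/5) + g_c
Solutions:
 g(c) = C1 - 3*c^4/4 + 5*sin(9*c/5)/9


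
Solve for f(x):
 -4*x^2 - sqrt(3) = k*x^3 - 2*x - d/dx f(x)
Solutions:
 f(x) = C1 + k*x^4/4 + 4*x^3/3 - x^2 + sqrt(3)*x


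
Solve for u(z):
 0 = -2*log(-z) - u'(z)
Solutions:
 u(z) = C1 - 2*z*log(-z) + 2*z


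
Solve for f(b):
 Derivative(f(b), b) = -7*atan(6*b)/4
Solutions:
 f(b) = C1 - 7*b*atan(6*b)/4 + 7*log(36*b^2 + 1)/48


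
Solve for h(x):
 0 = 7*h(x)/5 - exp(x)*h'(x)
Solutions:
 h(x) = C1*exp(-7*exp(-x)/5)


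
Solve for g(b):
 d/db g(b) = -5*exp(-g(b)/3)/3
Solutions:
 g(b) = 3*log(C1 - 5*b/9)


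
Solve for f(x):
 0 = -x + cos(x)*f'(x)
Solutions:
 f(x) = C1 + Integral(x/cos(x), x)


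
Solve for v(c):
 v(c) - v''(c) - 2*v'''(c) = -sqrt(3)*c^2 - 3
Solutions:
 v(c) = C1*exp(-c*((6*sqrt(78) + 53)^(-1/3) + 2 + (6*sqrt(78) + 53)^(1/3))/12)*sin(sqrt(3)*c*(-(6*sqrt(78) + 53)^(1/3) + (6*sqrt(78) + 53)^(-1/3))/12) + C2*exp(-c*((6*sqrt(78) + 53)^(-1/3) + 2 + (6*sqrt(78) + 53)^(1/3))/12)*cos(sqrt(3)*c*(-(6*sqrt(78) + 53)^(1/3) + (6*sqrt(78) + 53)^(-1/3))/12) + C3*exp(c*(-1 + (6*sqrt(78) + 53)^(-1/3) + (6*sqrt(78) + 53)^(1/3))/6) - sqrt(3)*c^2 - 2*sqrt(3) - 3


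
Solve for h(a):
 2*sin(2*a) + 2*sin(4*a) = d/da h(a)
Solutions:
 h(a) = C1 - cos(2*a) - cos(4*a)/2


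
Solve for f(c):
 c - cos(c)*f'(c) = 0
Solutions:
 f(c) = C1 + Integral(c/cos(c), c)


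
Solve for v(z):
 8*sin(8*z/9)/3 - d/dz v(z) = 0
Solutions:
 v(z) = C1 - 3*cos(8*z/9)


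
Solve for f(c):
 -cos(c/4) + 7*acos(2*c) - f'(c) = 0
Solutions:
 f(c) = C1 + 7*c*acos(2*c) - 7*sqrt(1 - 4*c^2)/2 - 4*sin(c/4)


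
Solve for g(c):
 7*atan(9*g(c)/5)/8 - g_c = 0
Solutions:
 Integral(1/atan(9*_y/5), (_y, g(c))) = C1 + 7*c/8


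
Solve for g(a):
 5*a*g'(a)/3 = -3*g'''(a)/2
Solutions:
 g(a) = C1 + Integral(C2*airyai(-30^(1/3)*a/3) + C3*airybi(-30^(1/3)*a/3), a)


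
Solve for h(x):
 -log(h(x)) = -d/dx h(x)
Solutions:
 li(h(x)) = C1 + x


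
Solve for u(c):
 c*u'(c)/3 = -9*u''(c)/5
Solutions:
 u(c) = C1 + C2*erf(sqrt(30)*c/18)


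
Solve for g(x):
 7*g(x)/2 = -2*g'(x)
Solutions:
 g(x) = C1*exp(-7*x/4)


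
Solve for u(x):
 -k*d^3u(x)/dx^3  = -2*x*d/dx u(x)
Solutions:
 u(x) = C1 + Integral(C2*airyai(2^(1/3)*x*(1/k)^(1/3)) + C3*airybi(2^(1/3)*x*(1/k)^(1/3)), x)


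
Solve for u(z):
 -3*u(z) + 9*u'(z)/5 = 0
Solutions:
 u(z) = C1*exp(5*z/3)


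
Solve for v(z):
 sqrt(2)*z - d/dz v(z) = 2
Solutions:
 v(z) = C1 + sqrt(2)*z^2/2 - 2*z


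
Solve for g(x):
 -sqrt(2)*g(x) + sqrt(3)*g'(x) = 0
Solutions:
 g(x) = C1*exp(sqrt(6)*x/3)


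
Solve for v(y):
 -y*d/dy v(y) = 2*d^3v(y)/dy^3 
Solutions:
 v(y) = C1 + Integral(C2*airyai(-2^(2/3)*y/2) + C3*airybi(-2^(2/3)*y/2), y)


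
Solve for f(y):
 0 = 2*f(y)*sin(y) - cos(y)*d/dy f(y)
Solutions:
 f(y) = C1/cos(y)^2


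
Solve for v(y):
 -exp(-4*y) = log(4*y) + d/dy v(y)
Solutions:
 v(y) = C1 - y*log(y) + y*(1 - 2*log(2)) + exp(-4*y)/4


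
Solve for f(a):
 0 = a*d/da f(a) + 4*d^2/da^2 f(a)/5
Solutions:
 f(a) = C1 + C2*erf(sqrt(10)*a/4)


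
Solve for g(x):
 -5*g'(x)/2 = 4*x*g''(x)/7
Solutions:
 g(x) = C1 + C2/x^(27/8)


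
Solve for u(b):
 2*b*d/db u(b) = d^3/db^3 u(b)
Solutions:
 u(b) = C1 + Integral(C2*airyai(2^(1/3)*b) + C3*airybi(2^(1/3)*b), b)


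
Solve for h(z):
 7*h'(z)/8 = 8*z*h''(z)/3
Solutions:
 h(z) = C1 + C2*z^(85/64)


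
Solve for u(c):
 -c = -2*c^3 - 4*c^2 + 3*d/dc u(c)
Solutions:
 u(c) = C1 + c^4/6 + 4*c^3/9 - c^2/6


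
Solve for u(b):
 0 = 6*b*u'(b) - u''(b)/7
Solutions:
 u(b) = C1 + C2*erfi(sqrt(21)*b)


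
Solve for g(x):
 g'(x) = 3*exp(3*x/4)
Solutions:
 g(x) = C1 + 4*exp(3*x/4)


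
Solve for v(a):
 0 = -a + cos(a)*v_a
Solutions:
 v(a) = C1 + Integral(a/cos(a), a)


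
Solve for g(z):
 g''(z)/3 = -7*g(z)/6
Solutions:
 g(z) = C1*sin(sqrt(14)*z/2) + C2*cos(sqrt(14)*z/2)


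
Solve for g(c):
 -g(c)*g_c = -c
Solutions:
 g(c) = -sqrt(C1 + c^2)
 g(c) = sqrt(C1 + c^2)


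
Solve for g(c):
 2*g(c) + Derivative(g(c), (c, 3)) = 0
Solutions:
 g(c) = C3*exp(-2^(1/3)*c) + (C1*sin(2^(1/3)*sqrt(3)*c/2) + C2*cos(2^(1/3)*sqrt(3)*c/2))*exp(2^(1/3)*c/2)


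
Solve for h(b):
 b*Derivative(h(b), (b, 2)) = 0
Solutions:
 h(b) = C1 + C2*b


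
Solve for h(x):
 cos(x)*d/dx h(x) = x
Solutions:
 h(x) = C1 + Integral(x/cos(x), x)


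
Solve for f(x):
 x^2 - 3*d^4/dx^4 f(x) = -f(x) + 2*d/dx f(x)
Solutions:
 f(x) = C1*exp(x*(-2^(2/3) + 2^(1/3) + 2)/6)*sin(2^(1/3)*sqrt(3)*x*(1 + 2^(1/3))/6) + C2*exp(x*(-2^(2/3) + 2^(1/3) + 2)/6)*cos(2^(1/3)*sqrt(3)*x*(1 + 2^(1/3))/6) + C3*exp(-x) + C4*exp(x*(-2^(1/3) + 1 + 2^(2/3))/3) - x^2 - 4*x - 8


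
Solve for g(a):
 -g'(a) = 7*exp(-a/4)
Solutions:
 g(a) = C1 + 28*exp(-a/4)


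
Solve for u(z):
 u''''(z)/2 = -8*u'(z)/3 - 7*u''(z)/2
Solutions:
 u(z) = C1 + C2*exp(-3^(1/3)*z*(-(24 + sqrt(1605))^(1/3) + 7*3^(1/3)/(24 + sqrt(1605))^(1/3))/6)*sin(3^(1/6)*z*(21/(24 + sqrt(1605))^(1/3) + 3^(2/3)*(24 + sqrt(1605))^(1/3))/6) + C3*exp(-3^(1/3)*z*(-(24 + sqrt(1605))^(1/3) + 7*3^(1/3)/(24 + sqrt(1605))^(1/3))/6)*cos(3^(1/6)*z*(21/(24 + sqrt(1605))^(1/3) + 3^(2/3)*(24 + sqrt(1605))^(1/3))/6) + C4*exp(3^(1/3)*z*(-(24 + sqrt(1605))^(1/3) + 7*3^(1/3)/(24 + sqrt(1605))^(1/3))/3)


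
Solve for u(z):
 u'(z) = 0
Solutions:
 u(z) = C1


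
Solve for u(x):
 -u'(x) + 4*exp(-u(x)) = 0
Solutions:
 u(x) = log(C1 + 4*x)


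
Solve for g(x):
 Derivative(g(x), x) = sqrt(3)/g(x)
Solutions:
 g(x) = -sqrt(C1 + 2*sqrt(3)*x)
 g(x) = sqrt(C1 + 2*sqrt(3)*x)


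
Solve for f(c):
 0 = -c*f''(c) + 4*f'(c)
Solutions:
 f(c) = C1 + C2*c^5


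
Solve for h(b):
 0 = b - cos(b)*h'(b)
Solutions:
 h(b) = C1 + Integral(b/cos(b), b)


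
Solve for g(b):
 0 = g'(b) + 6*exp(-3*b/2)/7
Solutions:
 g(b) = C1 + 4*exp(-3*b/2)/7


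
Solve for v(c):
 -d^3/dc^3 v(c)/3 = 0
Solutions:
 v(c) = C1 + C2*c + C3*c^2


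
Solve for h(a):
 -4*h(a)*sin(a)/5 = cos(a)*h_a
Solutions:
 h(a) = C1*cos(a)^(4/5)


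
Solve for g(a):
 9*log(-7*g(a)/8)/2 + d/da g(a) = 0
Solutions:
 2*Integral(1/(log(-_y) - 3*log(2) + log(7)), (_y, g(a)))/9 = C1 - a


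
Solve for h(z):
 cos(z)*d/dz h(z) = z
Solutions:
 h(z) = C1 + Integral(z/cos(z), z)


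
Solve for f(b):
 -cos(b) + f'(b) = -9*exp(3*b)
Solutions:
 f(b) = C1 - 3*exp(3*b) + sin(b)


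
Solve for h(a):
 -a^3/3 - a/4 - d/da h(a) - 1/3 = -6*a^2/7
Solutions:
 h(a) = C1 - a^4/12 + 2*a^3/7 - a^2/8 - a/3


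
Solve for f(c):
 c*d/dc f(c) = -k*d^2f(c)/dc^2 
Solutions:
 f(c) = C1 + C2*sqrt(k)*erf(sqrt(2)*c*sqrt(1/k)/2)


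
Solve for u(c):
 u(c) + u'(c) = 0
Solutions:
 u(c) = C1*exp(-c)


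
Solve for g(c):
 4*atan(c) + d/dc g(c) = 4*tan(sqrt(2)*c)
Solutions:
 g(c) = C1 - 4*c*atan(c) + 2*log(c^2 + 1) - 2*sqrt(2)*log(cos(sqrt(2)*c))


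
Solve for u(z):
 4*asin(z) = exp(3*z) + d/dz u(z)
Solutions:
 u(z) = C1 + 4*z*asin(z) + 4*sqrt(1 - z^2) - exp(3*z)/3


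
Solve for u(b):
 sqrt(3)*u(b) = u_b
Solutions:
 u(b) = C1*exp(sqrt(3)*b)


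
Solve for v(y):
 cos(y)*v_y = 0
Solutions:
 v(y) = C1


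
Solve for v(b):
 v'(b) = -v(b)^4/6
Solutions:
 v(b) = 2^(1/3)*(1/(C1 + b))^(1/3)
 v(b) = 2^(1/3)*(-1 - sqrt(3)*I)*(1/(C1 + b))^(1/3)/2
 v(b) = 2^(1/3)*(-1 + sqrt(3)*I)*(1/(C1 + b))^(1/3)/2


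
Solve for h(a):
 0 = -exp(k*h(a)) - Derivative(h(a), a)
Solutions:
 h(a) = Piecewise((log(1/(C1*k + a*k))/k, Ne(k, 0)), (nan, True))
 h(a) = Piecewise((C1 - a, Eq(k, 0)), (nan, True))


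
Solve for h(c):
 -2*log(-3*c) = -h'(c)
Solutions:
 h(c) = C1 + 2*c*log(-c) + 2*c*(-1 + log(3))


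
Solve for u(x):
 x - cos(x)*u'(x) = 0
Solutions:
 u(x) = C1 + Integral(x/cos(x), x)


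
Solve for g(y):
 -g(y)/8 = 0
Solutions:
 g(y) = 0


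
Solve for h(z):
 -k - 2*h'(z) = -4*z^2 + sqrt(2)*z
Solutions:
 h(z) = C1 - k*z/2 + 2*z^3/3 - sqrt(2)*z^2/4


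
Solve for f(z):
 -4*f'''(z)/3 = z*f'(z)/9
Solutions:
 f(z) = C1 + Integral(C2*airyai(-18^(1/3)*z/6) + C3*airybi(-18^(1/3)*z/6), z)


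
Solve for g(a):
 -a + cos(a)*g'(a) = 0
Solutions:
 g(a) = C1 + Integral(a/cos(a), a)


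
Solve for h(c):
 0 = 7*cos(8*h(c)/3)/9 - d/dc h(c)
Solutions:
 -7*c/9 - 3*log(sin(8*h(c)/3) - 1)/16 + 3*log(sin(8*h(c)/3) + 1)/16 = C1


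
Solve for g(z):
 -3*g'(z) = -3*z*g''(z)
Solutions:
 g(z) = C1 + C2*z^2


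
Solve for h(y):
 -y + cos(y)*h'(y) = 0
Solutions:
 h(y) = C1 + Integral(y/cos(y), y)


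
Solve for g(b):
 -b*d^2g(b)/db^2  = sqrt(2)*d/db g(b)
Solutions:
 g(b) = C1 + C2*b^(1 - sqrt(2))


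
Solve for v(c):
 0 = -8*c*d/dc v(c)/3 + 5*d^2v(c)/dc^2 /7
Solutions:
 v(c) = C1 + C2*erfi(2*sqrt(105)*c/15)


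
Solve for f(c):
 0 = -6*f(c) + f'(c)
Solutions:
 f(c) = C1*exp(6*c)


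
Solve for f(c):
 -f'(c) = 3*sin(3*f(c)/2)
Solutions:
 f(c) = -2*acos((-C1 - exp(9*c))/(C1 - exp(9*c)))/3 + 4*pi/3
 f(c) = 2*acos((-C1 - exp(9*c))/(C1 - exp(9*c)))/3


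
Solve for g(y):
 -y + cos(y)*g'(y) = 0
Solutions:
 g(y) = C1 + Integral(y/cos(y), y)


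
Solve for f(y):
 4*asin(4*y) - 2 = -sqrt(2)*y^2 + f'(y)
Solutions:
 f(y) = C1 + sqrt(2)*y^3/3 + 4*y*asin(4*y) - 2*y + sqrt(1 - 16*y^2)


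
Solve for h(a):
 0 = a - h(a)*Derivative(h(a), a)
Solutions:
 h(a) = -sqrt(C1 + a^2)
 h(a) = sqrt(C1 + a^2)


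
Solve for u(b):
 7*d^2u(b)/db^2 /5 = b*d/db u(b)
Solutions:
 u(b) = C1 + C2*erfi(sqrt(70)*b/14)


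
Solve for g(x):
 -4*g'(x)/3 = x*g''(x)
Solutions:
 g(x) = C1 + C2/x^(1/3)


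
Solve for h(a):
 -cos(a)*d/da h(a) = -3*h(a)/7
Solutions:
 h(a) = C1*(sin(a) + 1)^(3/14)/(sin(a) - 1)^(3/14)


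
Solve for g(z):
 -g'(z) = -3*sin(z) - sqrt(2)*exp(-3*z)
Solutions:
 g(z) = C1 - 3*cos(z) - sqrt(2)*exp(-3*z)/3


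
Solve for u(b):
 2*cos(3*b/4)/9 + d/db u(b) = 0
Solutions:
 u(b) = C1 - 8*sin(3*b/4)/27


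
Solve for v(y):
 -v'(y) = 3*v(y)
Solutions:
 v(y) = C1*exp(-3*y)


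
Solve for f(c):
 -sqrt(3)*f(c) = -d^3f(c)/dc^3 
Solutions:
 f(c) = C3*exp(3^(1/6)*c) + (C1*sin(3^(2/3)*c/2) + C2*cos(3^(2/3)*c/2))*exp(-3^(1/6)*c/2)


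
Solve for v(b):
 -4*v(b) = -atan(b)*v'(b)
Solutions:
 v(b) = C1*exp(4*Integral(1/atan(b), b))


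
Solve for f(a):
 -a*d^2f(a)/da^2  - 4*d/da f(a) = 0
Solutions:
 f(a) = C1 + C2/a^3


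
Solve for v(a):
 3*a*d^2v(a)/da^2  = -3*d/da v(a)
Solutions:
 v(a) = C1 + C2*log(a)


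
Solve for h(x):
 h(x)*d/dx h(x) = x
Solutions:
 h(x) = -sqrt(C1 + x^2)
 h(x) = sqrt(C1 + x^2)


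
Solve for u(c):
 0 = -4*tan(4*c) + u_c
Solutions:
 u(c) = C1 - log(cos(4*c))


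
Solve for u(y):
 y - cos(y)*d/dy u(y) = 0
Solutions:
 u(y) = C1 + Integral(y/cos(y), y)


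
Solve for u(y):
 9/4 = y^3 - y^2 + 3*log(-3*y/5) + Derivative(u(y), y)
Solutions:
 u(y) = C1 - y^4/4 + y^3/3 - 3*y*log(-y) + y*(-3*log(3) + 3*log(5) + 21/4)


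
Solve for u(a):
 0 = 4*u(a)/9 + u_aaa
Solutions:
 u(a) = C3*exp(-2^(2/3)*3^(1/3)*a/3) + (C1*sin(2^(2/3)*3^(5/6)*a/6) + C2*cos(2^(2/3)*3^(5/6)*a/6))*exp(2^(2/3)*3^(1/3)*a/6)


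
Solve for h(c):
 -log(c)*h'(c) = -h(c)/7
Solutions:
 h(c) = C1*exp(li(c)/7)


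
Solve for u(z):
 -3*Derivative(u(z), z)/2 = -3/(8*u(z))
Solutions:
 u(z) = -sqrt(C1 + 2*z)/2
 u(z) = sqrt(C1 + 2*z)/2


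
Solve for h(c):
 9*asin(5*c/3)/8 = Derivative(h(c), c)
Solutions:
 h(c) = C1 + 9*c*asin(5*c/3)/8 + 9*sqrt(9 - 25*c^2)/40


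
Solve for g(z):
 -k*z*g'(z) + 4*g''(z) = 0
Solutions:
 g(z) = Piecewise((-sqrt(2)*sqrt(pi)*C1*erf(sqrt(2)*z*sqrt(-k)/4)/sqrt(-k) - C2, (k > 0) | (k < 0)), (-C1*z - C2, True))


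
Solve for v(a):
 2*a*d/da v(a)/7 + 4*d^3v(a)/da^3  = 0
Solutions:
 v(a) = C1 + Integral(C2*airyai(-14^(2/3)*a/14) + C3*airybi(-14^(2/3)*a/14), a)


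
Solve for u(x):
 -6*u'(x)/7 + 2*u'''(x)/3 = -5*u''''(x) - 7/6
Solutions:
 u(x) = C1 + C2*exp(-x*(28*7^(1/3)/(135*sqrt(163689) + 54619)^(1/3) + 28 + 7^(2/3)*(135*sqrt(163689) + 54619)^(1/3))/630)*sin(sqrt(3)*7^(1/3)*x*(-7^(1/3)*(135*sqrt(163689) + 54619)^(1/3) + 28/(135*sqrt(163689) + 54619)^(1/3))/630) + C3*exp(-x*(28*7^(1/3)/(135*sqrt(163689) + 54619)^(1/3) + 28 + 7^(2/3)*(135*sqrt(163689) + 54619)^(1/3))/630)*cos(sqrt(3)*7^(1/3)*x*(-7^(1/3)*(135*sqrt(163689) + 54619)^(1/3) + 28/(135*sqrt(163689) + 54619)^(1/3))/630) + C4*exp(x*(-14 + 28*7^(1/3)/(135*sqrt(163689) + 54619)^(1/3) + 7^(2/3)*(135*sqrt(163689) + 54619)^(1/3))/315) + 49*x/36


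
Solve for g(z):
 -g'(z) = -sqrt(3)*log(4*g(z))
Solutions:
 -sqrt(3)*Integral(1/(log(_y) + 2*log(2)), (_y, g(z)))/3 = C1 - z


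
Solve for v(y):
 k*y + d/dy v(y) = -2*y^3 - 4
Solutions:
 v(y) = C1 - k*y^2/2 - y^4/2 - 4*y


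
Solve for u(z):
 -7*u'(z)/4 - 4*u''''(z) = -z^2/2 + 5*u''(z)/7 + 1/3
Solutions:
 u(z) = C1 + C2*exp(-42^(1/3)*z*(-(3087 + sqrt(9571569))^(1/3) + 10*42^(1/3)/(3087 + sqrt(9571569))^(1/3))/168)*sin(14^(1/3)*3^(1/6)*z*(30*14^(1/3)/(3087 + sqrt(9571569))^(1/3) + 3^(2/3)*(3087 + sqrt(9571569))^(1/3))/168) + C3*exp(-42^(1/3)*z*(-(3087 + sqrt(9571569))^(1/3) + 10*42^(1/3)/(3087 + sqrt(9571569))^(1/3))/168)*cos(14^(1/3)*3^(1/6)*z*(30*14^(1/3)/(3087 + sqrt(9571569))^(1/3) + 3^(2/3)*(3087 + sqrt(9571569))^(1/3))/168) + C4*exp(42^(1/3)*z*(-(3087 + sqrt(9571569))^(1/3) + 10*42^(1/3)/(3087 + sqrt(9571569))^(1/3))/84) + 2*z^3/21 - 40*z^2/343 - 4804*z/50421


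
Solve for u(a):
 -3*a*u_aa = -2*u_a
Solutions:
 u(a) = C1 + C2*a^(5/3)


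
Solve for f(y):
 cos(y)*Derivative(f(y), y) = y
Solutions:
 f(y) = C1 + Integral(y/cos(y), y)


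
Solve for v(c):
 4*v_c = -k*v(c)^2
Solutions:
 v(c) = 4/(C1 + c*k)


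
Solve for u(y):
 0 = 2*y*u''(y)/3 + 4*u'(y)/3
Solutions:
 u(y) = C1 + C2/y


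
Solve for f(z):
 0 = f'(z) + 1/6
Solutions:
 f(z) = C1 - z/6


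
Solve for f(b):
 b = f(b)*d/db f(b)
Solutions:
 f(b) = -sqrt(C1 + b^2)
 f(b) = sqrt(C1 + b^2)


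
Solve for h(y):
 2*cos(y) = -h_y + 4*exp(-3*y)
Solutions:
 h(y) = C1 - 2*sin(y) - 4*exp(-3*y)/3


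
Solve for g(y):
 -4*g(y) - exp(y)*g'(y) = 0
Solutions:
 g(y) = C1*exp(4*exp(-y))


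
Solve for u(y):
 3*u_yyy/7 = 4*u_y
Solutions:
 u(y) = C1 + C2*exp(-2*sqrt(21)*y/3) + C3*exp(2*sqrt(21)*y/3)


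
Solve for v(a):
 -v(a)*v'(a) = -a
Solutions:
 v(a) = -sqrt(C1 + a^2)
 v(a) = sqrt(C1 + a^2)


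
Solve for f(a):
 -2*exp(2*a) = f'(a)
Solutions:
 f(a) = C1 - exp(2*a)


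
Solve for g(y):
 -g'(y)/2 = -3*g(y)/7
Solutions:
 g(y) = C1*exp(6*y/7)


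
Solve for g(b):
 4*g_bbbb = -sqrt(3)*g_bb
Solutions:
 g(b) = C1 + C2*b + C3*sin(3^(1/4)*b/2) + C4*cos(3^(1/4)*b/2)


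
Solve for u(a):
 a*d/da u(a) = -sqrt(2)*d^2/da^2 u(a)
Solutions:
 u(a) = C1 + C2*erf(2^(1/4)*a/2)


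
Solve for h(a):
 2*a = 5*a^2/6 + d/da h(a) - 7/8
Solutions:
 h(a) = C1 - 5*a^3/18 + a^2 + 7*a/8


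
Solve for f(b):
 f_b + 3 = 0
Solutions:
 f(b) = C1 - 3*b


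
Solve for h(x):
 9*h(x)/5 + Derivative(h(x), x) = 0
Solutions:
 h(x) = C1*exp(-9*x/5)


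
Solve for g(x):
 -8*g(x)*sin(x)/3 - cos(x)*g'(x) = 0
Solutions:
 g(x) = C1*cos(x)^(8/3)


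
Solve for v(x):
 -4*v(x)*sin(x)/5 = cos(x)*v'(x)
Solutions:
 v(x) = C1*cos(x)^(4/5)


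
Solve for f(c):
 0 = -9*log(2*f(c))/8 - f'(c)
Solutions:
 8*Integral(1/(log(_y) + log(2)), (_y, f(c)))/9 = C1 - c


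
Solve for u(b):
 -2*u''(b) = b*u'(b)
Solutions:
 u(b) = C1 + C2*erf(b/2)


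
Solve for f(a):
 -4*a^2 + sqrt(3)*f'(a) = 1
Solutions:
 f(a) = C1 + 4*sqrt(3)*a^3/9 + sqrt(3)*a/3


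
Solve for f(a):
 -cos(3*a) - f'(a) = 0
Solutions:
 f(a) = C1 - sin(3*a)/3


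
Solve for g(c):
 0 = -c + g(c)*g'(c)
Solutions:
 g(c) = -sqrt(C1 + c^2)
 g(c) = sqrt(C1 + c^2)


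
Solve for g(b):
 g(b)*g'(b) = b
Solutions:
 g(b) = -sqrt(C1 + b^2)
 g(b) = sqrt(C1 + b^2)


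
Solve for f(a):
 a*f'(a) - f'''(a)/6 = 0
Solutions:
 f(a) = C1 + Integral(C2*airyai(6^(1/3)*a) + C3*airybi(6^(1/3)*a), a)


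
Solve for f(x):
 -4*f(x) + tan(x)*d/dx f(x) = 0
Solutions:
 f(x) = C1*sin(x)^4


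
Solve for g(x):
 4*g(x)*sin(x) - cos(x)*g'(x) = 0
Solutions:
 g(x) = C1/cos(x)^4


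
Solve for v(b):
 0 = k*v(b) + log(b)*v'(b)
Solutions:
 v(b) = C1*exp(-k*li(b))


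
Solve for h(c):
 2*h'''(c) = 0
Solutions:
 h(c) = C1 + C2*c + C3*c^2


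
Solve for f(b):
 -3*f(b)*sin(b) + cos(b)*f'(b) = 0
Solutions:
 f(b) = C1/cos(b)^3


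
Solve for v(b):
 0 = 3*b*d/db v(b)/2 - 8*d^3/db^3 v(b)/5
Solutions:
 v(b) = C1 + Integral(C2*airyai(15^(1/3)*2^(2/3)*b/4) + C3*airybi(15^(1/3)*2^(2/3)*b/4), b)


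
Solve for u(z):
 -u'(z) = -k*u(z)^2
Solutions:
 u(z) = -1/(C1 + k*z)


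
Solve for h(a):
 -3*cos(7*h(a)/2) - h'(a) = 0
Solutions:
 h(a) = -2*asin((C1 + exp(21*a))/(C1 - exp(21*a)))/7 + 2*pi/7
 h(a) = 2*asin((C1 + exp(21*a))/(C1 - exp(21*a)))/7


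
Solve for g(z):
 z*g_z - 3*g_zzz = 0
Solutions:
 g(z) = C1 + Integral(C2*airyai(3^(2/3)*z/3) + C3*airybi(3^(2/3)*z/3), z)


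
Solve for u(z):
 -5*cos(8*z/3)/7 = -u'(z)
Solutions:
 u(z) = C1 + 15*sin(8*z/3)/56


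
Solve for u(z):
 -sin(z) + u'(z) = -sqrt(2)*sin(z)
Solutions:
 u(z) = C1 - cos(z) + sqrt(2)*cos(z)


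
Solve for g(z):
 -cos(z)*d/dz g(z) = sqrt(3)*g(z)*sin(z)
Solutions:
 g(z) = C1*cos(z)^(sqrt(3))


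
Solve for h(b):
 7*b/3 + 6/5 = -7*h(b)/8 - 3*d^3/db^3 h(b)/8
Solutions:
 h(b) = C3*exp(-3^(2/3)*7^(1/3)*b/3) - 8*b/3 + (C1*sin(3^(1/6)*7^(1/3)*b/2) + C2*cos(3^(1/6)*7^(1/3)*b/2))*exp(3^(2/3)*7^(1/3)*b/6) - 48/35


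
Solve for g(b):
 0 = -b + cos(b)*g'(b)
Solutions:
 g(b) = C1 + Integral(b/cos(b), b)


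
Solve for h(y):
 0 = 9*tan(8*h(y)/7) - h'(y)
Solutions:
 h(y) = -7*asin(C1*exp(72*y/7))/8 + 7*pi/8
 h(y) = 7*asin(C1*exp(72*y/7))/8


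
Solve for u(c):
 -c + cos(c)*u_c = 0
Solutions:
 u(c) = C1 + Integral(c/cos(c), c)


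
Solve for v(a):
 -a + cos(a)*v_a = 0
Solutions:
 v(a) = C1 + Integral(a/cos(a), a)


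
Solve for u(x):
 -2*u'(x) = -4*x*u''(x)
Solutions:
 u(x) = C1 + C2*x^(3/2)


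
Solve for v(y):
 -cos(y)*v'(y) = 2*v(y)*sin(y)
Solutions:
 v(y) = C1*cos(y)^2


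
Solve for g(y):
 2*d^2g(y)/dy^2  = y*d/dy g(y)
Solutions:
 g(y) = C1 + C2*erfi(y/2)


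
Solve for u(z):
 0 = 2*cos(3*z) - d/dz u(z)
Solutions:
 u(z) = C1 + 2*sin(3*z)/3


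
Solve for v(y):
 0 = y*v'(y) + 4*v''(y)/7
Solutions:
 v(y) = C1 + C2*erf(sqrt(14)*y/4)


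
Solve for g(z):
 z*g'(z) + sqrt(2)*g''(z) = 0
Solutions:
 g(z) = C1 + C2*erf(2^(1/4)*z/2)


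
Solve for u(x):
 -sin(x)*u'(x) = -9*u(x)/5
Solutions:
 u(x) = C1*(cos(x) - 1)^(9/10)/(cos(x) + 1)^(9/10)


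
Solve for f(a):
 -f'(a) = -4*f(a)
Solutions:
 f(a) = C1*exp(4*a)


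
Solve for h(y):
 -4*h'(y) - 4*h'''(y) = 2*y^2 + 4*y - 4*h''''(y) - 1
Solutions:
 h(y) = C1 + C2*exp(y*(-2^(2/3)*(3*sqrt(93) + 29)^(1/3) - 2*2^(1/3)/(3*sqrt(93) + 29)^(1/3) + 4)/12)*sin(2^(1/3)*sqrt(3)*y*(-2^(1/3)*(3*sqrt(93) + 29)^(1/3) + 2/(3*sqrt(93) + 29)^(1/3))/12) + C3*exp(y*(-2^(2/3)*(3*sqrt(93) + 29)^(1/3) - 2*2^(1/3)/(3*sqrt(93) + 29)^(1/3) + 4)/12)*cos(2^(1/3)*sqrt(3)*y*(-2^(1/3)*(3*sqrt(93) + 29)^(1/3) + 2/(3*sqrt(93) + 29)^(1/3))/12) + C4*exp(y*(2*2^(1/3)/(3*sqrt(93) + 29)^(1/3) + 2 + 2^(2/3)*(3*sqrt(93) + 29)^(1/3))/6) - y^3/6 - y^2/2 + 5*y/4


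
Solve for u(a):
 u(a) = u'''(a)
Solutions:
 u(a) = C3*exp(a) + (C1*sin(sqrt(3)*a/2) + C2*cos(sqrt(3)*a/2))*exp(-a/2)


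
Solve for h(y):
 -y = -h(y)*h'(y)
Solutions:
 h(y) = -sqrt(C1 + y^2)
 h(y) = sqrt(C1 + y^2)


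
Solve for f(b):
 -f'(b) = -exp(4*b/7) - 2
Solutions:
 f(b) = C1 + 2*b + 7*exp(4*b/7)/4


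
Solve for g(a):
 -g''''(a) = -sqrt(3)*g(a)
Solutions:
 g(a) = C1*exp(-3^(1/8)*a) + C2*exp(3^(1/8)*a) + C3*sin(3^(1/8)*a) + C4*cos(3^(1/8)*a)


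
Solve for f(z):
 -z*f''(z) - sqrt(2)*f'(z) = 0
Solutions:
 f(z) = C1 + C2*z^(1 - sqrt(2))


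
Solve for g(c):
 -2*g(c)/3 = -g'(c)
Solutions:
 g(c) = C1*exp(2*c/3)


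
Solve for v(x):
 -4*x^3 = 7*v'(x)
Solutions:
 v(x) = C1 - x^4/7


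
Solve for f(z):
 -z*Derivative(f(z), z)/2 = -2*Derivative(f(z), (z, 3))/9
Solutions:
 f(z) = C1 + Integral(C2*airyai(2^(1/3)*3^(2/3)*z/2) + C3*airybi(2^(1/3)*3^(2/3)*z/2), z)


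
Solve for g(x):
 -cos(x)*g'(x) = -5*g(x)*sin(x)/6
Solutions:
 g(x) = C1/cos(x)^(5/6)


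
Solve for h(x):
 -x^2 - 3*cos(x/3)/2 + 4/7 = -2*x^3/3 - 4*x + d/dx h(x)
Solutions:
 h(x) = C1 + x^4/6 - x^3/3 + 2*x^2 + 4*x/7 - 9*sin(x/3)/2


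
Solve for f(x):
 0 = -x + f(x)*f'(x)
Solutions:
 f(x) = -sqrt(C1 + x^2)
 f(x) = sqrt(C1 + x^2)


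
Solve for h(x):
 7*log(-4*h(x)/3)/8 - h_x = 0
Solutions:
 -8*Integral(1/(log(-_y) - log(3) + 2*log(2)), (_y, h(x)))/7 = C1 - x


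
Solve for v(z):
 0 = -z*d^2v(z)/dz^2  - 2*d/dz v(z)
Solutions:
 v(z) = C1 + C2/z


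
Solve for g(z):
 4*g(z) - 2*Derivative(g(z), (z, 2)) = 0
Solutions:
 g(z) = C1*exp(-sqrt(2)*z) + C2*exp(sqrt(2)*z)


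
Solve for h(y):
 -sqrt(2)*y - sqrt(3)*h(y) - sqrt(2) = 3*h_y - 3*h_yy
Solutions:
 h(y) = C1*exp(y*(3 + sqrt(3)*sqrt(3 + 4*sqrt(3)))/6) + C2*exp(y*(-sqrt(3)*sqrt(3 + 4*sqrt(3)) + 3)/6) - sqrt(6)*y/3 - sqrt(6)/3 + sqrt(2)


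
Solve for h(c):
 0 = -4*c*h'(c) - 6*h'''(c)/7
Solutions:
 h(c) = C1 + Integral(C2*airyai(-14^(1/3)*3^(2/3)*c/3) + C3*airybi(-14^(1/3)*3^(2/3)*c/3), c)


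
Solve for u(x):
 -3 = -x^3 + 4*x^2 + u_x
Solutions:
 u(x) = C1 + x^4/4 - 4*x^3/3 - 3*x


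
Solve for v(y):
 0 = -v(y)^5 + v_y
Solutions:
 v(y) = -(-1/(C1 + 4*y))^(1/4)
 v(y) = (-1/(C1 + 4*y))^(1/4)
 v(y) = -I*(-1/(C1 + 4*y))^(1/4)
 v(y) = I*(-1/(C1 + 4*y))^(1/4)


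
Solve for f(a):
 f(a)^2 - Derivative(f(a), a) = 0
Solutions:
 f(a) = -1/(C1 + a)


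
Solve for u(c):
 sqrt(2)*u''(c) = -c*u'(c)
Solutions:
 u(c) = C1 + C2*erf(2^(1/4)*c/2)


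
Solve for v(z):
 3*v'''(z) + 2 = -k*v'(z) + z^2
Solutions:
 v(z) = C1 + C2*exp(-sqrt(3)*z*sqrt(-k)/3) + C3*exp(sqrt(3)*z*sqrt(-k)/3) + z^3/(3*k) - 2*z/k - 6*z/k^2


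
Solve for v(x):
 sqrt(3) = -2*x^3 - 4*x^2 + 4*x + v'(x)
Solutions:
 v(x) = C1 + x^4/2 + 4*x^3/3 - 2*x^2 + sqrt(3)*x


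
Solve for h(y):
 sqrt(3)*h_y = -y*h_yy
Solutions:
 h(y) = C1 + C2*y^(1 - sqrt(3))


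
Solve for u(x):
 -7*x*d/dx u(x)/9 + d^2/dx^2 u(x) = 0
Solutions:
 u(x) = C1 + C2*erfi(sqrt(14)*x/6)


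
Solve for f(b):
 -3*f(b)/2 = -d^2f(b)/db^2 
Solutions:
 f(b) = C1*exp(-sqrt(6)*b/2) + C2*exp(sqrt(6)*b/2)


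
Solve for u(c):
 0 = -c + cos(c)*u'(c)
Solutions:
 u(c) = C1 + Integral(c/cos(c), c)


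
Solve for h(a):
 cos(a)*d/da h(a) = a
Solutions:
 h(a) = C1 + Integral(a/cos(a), a)


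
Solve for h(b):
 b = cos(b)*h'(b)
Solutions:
 h(b) = C1 + Integral(b/cos(b), b)


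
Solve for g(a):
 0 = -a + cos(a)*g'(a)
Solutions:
 g(a) = C1 + Integral(a/cos(a), a)


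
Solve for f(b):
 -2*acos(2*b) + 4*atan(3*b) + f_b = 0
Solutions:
 f(b) = C1 + 2*b*acos(2*b) - 4*b*atan(3*b) - sqrt(1 - 4*b^2) + 2*log(9*b^2 + 1)/3


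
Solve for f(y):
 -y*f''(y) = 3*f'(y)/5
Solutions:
 f(y) = C1 + C2*y^(2/5)


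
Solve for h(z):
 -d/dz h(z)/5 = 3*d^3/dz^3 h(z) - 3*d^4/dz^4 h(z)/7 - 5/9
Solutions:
 h(z) = C1 + C2*exp(z*(-10^(2/3)*7^(1/3)*(3*sqrt(989) + 499)^(1/3) - 70*10^(1/3)*7^(2/3)/(3*sqrt(989) + 499)^(1/3) + 140)/60)*sin(sqrt(3)*70^(1/3)*z*(-10^(1/3)*(3*sqrt(989) + 499)^(1/3) + 70*7^(1/3)/(3*sqrt(989) + 499)^(1/3))/60) + C3*exp(z*(-10^(2/3)*7^(1/3)*(3*sqrt(989) + 499)^(1/3) - 70*10^(1/3)*7^(2/3)/(3*sqrt(989) + 499)^(1/3) + 140)/60)*cos(sqrt(3)*70^(1/3)*z*(-10^(1/3)*(3*sqrt(989) + 499)^(1/3) + 70*7^(1/3)/(3*sqrt(989) + 499)^(1/3))/60) + C4*exp(z*(70*10^(1/3)*7^(2/3)/(3*sqrt(989) + 499)^(1/3) + 70 + 10^(2/3)*7^(1/3)*(3*sqrt(989) + 499)^(1/3))/30) + 25*z/9


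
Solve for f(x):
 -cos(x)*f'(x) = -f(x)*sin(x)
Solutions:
 f(x) = C1/cos(x)


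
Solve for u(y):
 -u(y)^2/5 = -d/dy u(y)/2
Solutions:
 u(y) = -5/(C1 + 2*y)


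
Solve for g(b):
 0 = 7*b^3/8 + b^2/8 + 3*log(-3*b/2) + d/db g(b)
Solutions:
 g(b) = C1 - 7*b^4/32 - b^3/24 - 3*b*log(-b) + 3*b*(-log(3) + log(2) + 1)


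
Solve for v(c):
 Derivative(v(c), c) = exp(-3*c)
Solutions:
 v(c) = C1 - exp(-3*c)/3


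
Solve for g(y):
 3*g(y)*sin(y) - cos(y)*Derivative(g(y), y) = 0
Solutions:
 g(y) = C1/cos(y)^3


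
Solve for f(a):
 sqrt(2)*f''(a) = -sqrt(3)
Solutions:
 f(a) = C1 + C2*a - sqrt(6)*a^2/4


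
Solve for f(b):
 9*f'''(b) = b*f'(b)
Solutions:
 f(b) = C1 + Integral(C2*airyai(3^(1/3)*b/3) + C3*airybi(3^(1/3)*b/3), b)


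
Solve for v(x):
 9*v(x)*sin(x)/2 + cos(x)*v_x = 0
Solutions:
 v(x) = C1*cos(x)^(9/2)


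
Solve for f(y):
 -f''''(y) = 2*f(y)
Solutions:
 f(y) = (C1*sin(2^(3/4)*y/2) + C2*cos(2^(3/4)*y/2))*exp(-2^(3/4)*y/2) + (C3*sin(2^(3/4)*y/2) + C4*cos(2^(3/4)*y/2))*exp(2^(3/4)*y/2)


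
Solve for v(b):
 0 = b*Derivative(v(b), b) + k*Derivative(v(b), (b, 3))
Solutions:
 v(b) = C1 + Integral(C2*airyai(b*(-1/k)^(1/3)) + C3*airybi(b*(-1/k)^(1/3)), b)


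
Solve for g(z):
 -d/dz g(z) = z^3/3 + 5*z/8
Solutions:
 g(z) = C1 - z^4/12 - 5*z^2/16


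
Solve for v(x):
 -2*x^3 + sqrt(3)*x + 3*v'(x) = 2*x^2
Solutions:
 v(x) = C1 + x^4/6 + 2*x^3/9 - sqrt(3)*x^2/6


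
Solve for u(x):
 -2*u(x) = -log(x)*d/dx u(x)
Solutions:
 u(x) = C1*exp(2*li(x))


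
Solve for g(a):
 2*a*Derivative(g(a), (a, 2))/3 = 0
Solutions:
 g(a) = C1 + C2*a


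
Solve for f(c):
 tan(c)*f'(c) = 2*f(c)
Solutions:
 f(c) = C1*sin(c)^2


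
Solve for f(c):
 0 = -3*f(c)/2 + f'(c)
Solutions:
 f(c) = C1*exp(3*c/2)


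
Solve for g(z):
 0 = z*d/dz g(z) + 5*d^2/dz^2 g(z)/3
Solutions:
 g(z) = C1 + C2*erf(sqrt(30)*z/10)


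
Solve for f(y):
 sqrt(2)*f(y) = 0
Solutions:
 f(y) = 0


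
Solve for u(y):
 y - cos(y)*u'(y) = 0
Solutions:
 u(y) = C1 + Integral(y/cos(y), y)


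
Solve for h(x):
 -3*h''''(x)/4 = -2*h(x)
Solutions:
 h(x) = C1*exp(-6^(3/4)*x/3) + C2*exp(6^(3/4)*x/3) + C3*sin(6^(3/4)*x/3) + C4*cos(6^(3/4)*x/3)


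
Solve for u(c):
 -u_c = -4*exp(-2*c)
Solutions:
 u(c) = C1 - 2*exp(-2*c)


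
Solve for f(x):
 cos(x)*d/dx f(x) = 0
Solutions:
 f(x) = C1


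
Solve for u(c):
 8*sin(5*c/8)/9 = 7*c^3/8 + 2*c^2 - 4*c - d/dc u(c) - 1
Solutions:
 u(c) = C1 + 7*c^4/32 + 2*c^3/3 - 2*c^2 - c + 64*cos(5*c/8)/45


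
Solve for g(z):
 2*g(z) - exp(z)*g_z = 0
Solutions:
 g(z) = C1*exp(-2*exp(-z))


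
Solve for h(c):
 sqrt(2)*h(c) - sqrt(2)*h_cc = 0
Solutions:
 h(c) = C1*exp(-c) + C2*exp(c)


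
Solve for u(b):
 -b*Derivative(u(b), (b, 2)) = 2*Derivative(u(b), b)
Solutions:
 u(b) = C1 + C2/b


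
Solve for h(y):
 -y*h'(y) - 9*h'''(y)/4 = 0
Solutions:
 h(y) = C1 + Integral(C2*airyai(-2^(2/3)*3^(1/3)*y/3) + C3*airybi(-2^(2/3)*3^(1/3)*y/3), y)


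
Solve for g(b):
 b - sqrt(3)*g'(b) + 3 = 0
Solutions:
 g(b) = C1 + sqrt(3)*b^2/6 + sqrt(3)*b


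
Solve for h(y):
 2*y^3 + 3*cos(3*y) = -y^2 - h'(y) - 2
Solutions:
 h(y) = C1 - y^4/2 - y^3/3 - 2*y - sin(3*y)


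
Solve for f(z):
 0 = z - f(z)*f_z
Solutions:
 f(z) = -sqrt(C1 + z^2)
 f(z) = sqrt(C1 + z^2)


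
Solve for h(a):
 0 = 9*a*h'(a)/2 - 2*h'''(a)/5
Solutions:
 h(a) = C1 + Integral(C2*airyai(90^(1/3)*a/2) + C3*airybi(90^(1/3)*a/2), a)


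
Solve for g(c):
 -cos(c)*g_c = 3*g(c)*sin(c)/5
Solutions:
 g(c) = C1*cos(c)^(3/5)


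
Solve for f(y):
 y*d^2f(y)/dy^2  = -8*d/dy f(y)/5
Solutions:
 f(y) = C1 + C2/y^(3/5)


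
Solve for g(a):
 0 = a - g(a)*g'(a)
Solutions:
 g(a) = -sqrt(C1 + a^2)
 g(a) = sqrt(C1 + a^2)


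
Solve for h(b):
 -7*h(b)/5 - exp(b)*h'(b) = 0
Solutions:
 h(b) = C1*exp(7*exp(-b)/5)


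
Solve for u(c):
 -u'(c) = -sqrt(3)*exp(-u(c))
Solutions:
 u(c) = log(C1 + sqrt(3)*c)


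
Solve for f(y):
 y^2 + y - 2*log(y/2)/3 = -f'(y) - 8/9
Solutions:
 f(y) = C1 - y^3/3 - y^2/2 + 2*y*log(y)/3 - 14*y/9 - 2*y*log(2)/3


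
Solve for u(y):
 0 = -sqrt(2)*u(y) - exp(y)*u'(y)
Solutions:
 u(y) = C1*exp(sqrt(2)*exp(-y))


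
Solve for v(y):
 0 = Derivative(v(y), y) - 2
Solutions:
 v(y) = C1 + 2*y


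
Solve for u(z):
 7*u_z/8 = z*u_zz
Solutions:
 u(z) = C1 + C2*z^(15/8)


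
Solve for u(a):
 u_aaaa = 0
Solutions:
 u(a) = C1 + C2*a + C3*a^2 + C4*a^3


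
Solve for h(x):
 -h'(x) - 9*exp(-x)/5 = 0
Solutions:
 h(x) = C1 + 9*exp(-x)/5


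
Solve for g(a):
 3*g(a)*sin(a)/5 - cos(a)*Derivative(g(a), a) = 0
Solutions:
 g(a) = C1/cos(a)^(3/5)


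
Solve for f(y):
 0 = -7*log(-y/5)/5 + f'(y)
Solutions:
 f(y) = C1 + 7*y*log(-y)/5 + 7*y*(-log(5) - 1)/5


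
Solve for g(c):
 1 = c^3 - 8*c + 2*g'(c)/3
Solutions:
 g(c) = C1 - 3*c^4/8 + 6*c^2 + 3*c/2


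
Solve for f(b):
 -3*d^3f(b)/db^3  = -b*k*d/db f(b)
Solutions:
 f(b) = C1 + Integral(C2*airyai(3^(2/3)*b*k^(1/3)/3) + C3*airybi(3^(2/3)*b*k^(1/3)/3), b)


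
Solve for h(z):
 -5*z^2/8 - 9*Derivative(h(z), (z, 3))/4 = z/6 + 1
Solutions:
 h(z) = C1 + C2*z + C3*z^2 - z^5/216 - z^4/324 - 2*z^3/27


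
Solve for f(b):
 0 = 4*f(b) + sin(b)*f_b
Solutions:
 f(b) = C1*(cos(b)^2 + 2*cos(b) + 1)/(cos(b)^2 - 2*cos(b) + 1)


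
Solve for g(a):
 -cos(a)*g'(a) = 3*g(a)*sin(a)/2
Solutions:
 g(a) = C1*cos(a)^(3/2)


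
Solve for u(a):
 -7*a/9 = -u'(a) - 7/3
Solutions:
 u(a) = C1 + 7*a^2/18 - 7*a/3


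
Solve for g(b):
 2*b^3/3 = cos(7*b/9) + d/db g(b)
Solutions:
 g(b) = C1 + b^4/6 - 9*sin(7*b/9)/7


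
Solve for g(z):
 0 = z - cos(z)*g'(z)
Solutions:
 g(z) = C1 + Integral(z/cos(z), z)


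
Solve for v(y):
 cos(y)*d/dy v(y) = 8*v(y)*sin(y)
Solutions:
 v(y) = C1/cos(y)^8


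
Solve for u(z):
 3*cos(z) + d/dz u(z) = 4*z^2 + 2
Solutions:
 u(z) = C1 + 4*z^3/3 + 2*z - 3*sin(z)


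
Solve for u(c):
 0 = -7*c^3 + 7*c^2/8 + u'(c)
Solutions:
 u(c) = C1 + 7*c^4/4 - 7*c^3/24


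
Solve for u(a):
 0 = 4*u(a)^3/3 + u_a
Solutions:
 u(a) = -sqrt(6)*sqrt(-1/(C1 - 4*a))/2
 u(a) = sqrt(6)*sqrt(-1/(C1 - 4*a))/2


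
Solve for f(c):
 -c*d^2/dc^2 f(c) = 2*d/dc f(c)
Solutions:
 f(c) = C1 + C2/c


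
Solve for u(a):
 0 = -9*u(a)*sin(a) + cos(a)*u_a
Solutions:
 u(a) = C1/cos(a)^9


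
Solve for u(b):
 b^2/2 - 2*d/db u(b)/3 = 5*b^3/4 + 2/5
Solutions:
 u(b) = C1 - 15*b^4/32 + b^3/4 - 3*b/5


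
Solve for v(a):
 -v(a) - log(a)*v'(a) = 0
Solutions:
 v(a) = C1*exp(-li(a))


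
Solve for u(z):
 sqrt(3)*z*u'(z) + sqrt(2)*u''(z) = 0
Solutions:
 u(z) = C1 + C2*erf(6^(1/4)*z/2)


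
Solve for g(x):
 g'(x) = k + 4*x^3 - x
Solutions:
 g(x) = C1 + k*x + x^4 - x^2/2


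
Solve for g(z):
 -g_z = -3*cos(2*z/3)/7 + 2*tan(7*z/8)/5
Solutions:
 g(z) = C1 + 16*log(cos(7*z/8))/35 + 9*sin(2*z/3)/14


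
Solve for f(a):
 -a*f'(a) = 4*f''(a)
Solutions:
 f(a) = C1 + C2*erf(sqrt(2)*a/4)


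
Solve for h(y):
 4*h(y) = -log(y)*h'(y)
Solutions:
 h(y) = C1*exp(-4*li(y))


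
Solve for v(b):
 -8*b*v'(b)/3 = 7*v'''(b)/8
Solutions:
 v(b) = C1 + Integral(C2*airyai(-4*21^(2/3)*b/21) + C3*airybi(-4*21^(2/3)*b/21), b)


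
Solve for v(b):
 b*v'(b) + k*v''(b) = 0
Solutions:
 v(b) = C1 + C2*sqrt(k)*erf(sqrt(2)*b*sqrt(1/k)/2)


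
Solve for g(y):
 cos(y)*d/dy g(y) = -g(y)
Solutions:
 g(y) = C1*sqrt(sin(y) - 1)/sqrt(sin(y) + 1)


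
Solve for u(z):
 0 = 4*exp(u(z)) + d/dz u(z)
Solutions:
 u(z) = log(1/(C1 + 4*z))


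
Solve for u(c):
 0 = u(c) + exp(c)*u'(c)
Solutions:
 u(c) = C1*exp(exp(-c))


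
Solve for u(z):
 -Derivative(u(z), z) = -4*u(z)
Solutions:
 u(z) = C1*exp(4*z)


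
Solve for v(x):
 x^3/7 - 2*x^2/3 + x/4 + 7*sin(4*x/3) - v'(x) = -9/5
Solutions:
 v(x) = C1 + x^4/28 - 2*x^3/9 + x^2/8 + 9*x/5 - 21*cos(4*x/3)/4


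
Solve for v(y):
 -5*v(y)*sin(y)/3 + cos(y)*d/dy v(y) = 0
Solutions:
 v(y) = C1/cos(y)^(5/3)


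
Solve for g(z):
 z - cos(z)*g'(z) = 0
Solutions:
 g(z) = C1 + Integral(z/cos(z), z)


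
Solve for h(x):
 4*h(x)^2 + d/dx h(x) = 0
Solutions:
 h(x) = 1/(C1 + 4*x)


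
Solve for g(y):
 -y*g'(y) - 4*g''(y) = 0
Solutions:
 g(y) = C1 + C2*erf(sqrt(2)*y/4)


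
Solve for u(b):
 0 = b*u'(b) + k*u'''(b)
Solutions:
 u(b) = C1 + Integral(C2*airyai(b*(-1/k)^(1/3)) + C3*airybi(b*(-1/k)^(1/3)), b)


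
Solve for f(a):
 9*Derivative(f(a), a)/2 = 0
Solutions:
 f(a) = C1


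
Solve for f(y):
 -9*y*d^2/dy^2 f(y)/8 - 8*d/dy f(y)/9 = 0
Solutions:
 f(y) = C1 + C2*y^(17/81)


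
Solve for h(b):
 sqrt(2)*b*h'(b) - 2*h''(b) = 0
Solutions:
 h(b) = C1 + C2*erfi(2^(1/4)*b/2)


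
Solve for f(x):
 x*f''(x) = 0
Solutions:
 f(x) = C1 + C2*x


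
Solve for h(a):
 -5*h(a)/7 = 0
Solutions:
 h(a) = 0


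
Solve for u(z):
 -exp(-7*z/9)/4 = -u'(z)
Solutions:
 u(z) = C1 - 9*exp(-7*z/9)/28


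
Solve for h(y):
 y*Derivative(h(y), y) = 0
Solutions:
 h(y) = C1


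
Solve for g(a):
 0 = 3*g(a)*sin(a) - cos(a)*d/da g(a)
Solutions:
 g(a) = C1/cos(a)^3


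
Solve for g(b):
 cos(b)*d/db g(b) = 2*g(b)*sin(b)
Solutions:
 g(b) = C1/cos(b)^2


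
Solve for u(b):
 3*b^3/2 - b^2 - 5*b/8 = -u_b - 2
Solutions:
 u(b) = C1 - 3*b^4/8 + b^3/3 + 5*b^2/16 - 2*b


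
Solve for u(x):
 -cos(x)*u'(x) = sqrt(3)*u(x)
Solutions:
 u(x) = C1*(sin(x) - 1)^(sqrt(3)/2)/(sin(x) + 1)^(sqrt(3)/2)


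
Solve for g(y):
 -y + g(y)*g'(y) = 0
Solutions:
 g(y) = -sqrt(C1 + y^2)
 g(y) = sqrt(C1 + y^2)


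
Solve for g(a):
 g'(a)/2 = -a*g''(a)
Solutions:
 g(a) = C1 + C2*sqrt(a)


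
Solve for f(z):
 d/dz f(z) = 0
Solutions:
 f(z) = C1


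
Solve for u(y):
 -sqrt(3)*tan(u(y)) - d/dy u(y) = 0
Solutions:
 u(y) = pi - asin(C1*exp(-sqrt(3)*y))
 u(y) = asin(C1*exp(-sqrt(3)*y))


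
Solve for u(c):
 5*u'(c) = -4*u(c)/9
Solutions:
 u(c) = C1*exp(-4*c/45)


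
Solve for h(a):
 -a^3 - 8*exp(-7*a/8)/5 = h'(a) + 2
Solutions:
 h(a) = C1 - a^4/4 - 2*a + 64*exp(-7*a/8)/35


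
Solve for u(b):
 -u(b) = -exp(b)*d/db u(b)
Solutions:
 u(b) = C1*exp(-exp(-b))


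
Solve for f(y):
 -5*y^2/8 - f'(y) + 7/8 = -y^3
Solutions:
 f(y) = C1 + y^4/4 - 5*y^3/24 + 7*y/8


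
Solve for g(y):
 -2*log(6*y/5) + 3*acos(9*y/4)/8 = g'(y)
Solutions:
 g(y) = C1 - 2*y*log(y) + 3*y*acos(9*y/4)/8 - 2*y*log(6) + 2*y + 2*y*log(5) - sqrt(16 - 81*y^2)/24


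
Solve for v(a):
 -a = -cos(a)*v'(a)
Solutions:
 v(a) = C1 + Integral(a/cos(a), a)


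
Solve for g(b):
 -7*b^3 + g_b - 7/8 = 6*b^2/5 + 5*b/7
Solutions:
 g(b) = C1 + 7*b^4/4 + 2*b^3/5 + 5*b^2/14 + 7*b/8


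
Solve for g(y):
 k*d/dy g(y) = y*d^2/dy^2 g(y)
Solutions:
 g(y) = C1 + y^(re(k) + 1)*(C2*sin(log(y)*Abs(im(k))) + C3*cos(log(y)*im(k)))


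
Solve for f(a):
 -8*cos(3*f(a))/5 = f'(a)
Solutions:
 8*a/5 - log(sin(3*f(a)) - 1)/6 + log(sin(3*f(a)) + 1)/6 = C1


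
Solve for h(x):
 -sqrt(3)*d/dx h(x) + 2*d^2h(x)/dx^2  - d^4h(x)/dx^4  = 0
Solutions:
 h(x) = C1 + C4*exp(-sqrt(3)*x) + (C2*sin(x/2) + C3*cos(x/2))*exp(sqrt(3)*x/2)


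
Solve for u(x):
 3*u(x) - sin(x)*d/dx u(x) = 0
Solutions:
 u(x) = C1*(cos(x) - 1)^(3/2)/(cos(x) + 1)^(3/2)


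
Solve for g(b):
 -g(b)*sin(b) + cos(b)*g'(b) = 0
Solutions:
 g(b) = C1/cos(b)


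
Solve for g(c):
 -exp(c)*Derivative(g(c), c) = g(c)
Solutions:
 g(c) = C1*exp(exp(-c))


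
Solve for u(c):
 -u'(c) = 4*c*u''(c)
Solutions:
 u(c) = C1 + C2*c^(3/4)


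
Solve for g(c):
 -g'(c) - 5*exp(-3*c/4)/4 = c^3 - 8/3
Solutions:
 g(c) = C1 - c^4/4 + 8*c/3 + 5*exp(-3*c/4)/3


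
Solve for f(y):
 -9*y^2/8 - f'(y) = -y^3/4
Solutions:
 f(y) = C1 + y^4/16 - 3*y^3/8


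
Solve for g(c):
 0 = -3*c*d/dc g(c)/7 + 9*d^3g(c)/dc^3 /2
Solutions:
 g(c) = C1 + Integral(C2*airyai(2^(1/3)*21^(2/3)*c/21) + C3*airybi(2^(1/3)*21^(2/3)*c/21), c)


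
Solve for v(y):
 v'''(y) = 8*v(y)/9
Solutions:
 v(y) = C3*exp(2*3^(1/3)*y/3) + (C1*sin(3^(5/6)*y/3) + C2*cos(3^(5/6)*y/3))*exp(-3^(1/3)*y/3)


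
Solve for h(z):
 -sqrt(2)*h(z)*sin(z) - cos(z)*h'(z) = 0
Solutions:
 h(z) = C1*cos(z)^(sqrt(2))


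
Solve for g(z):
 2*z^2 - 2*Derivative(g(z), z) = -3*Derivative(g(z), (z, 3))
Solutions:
 g(z) = C1 + C2*exp(-sqrt(6)*z/3) + C3*exp(sqrt(6)*z/3) + z^3/3 + 3*z


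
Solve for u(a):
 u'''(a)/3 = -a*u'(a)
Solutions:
 u(a) = C1 + Integral(C2*airyai(-3^(1/3)*a) + C3*airybi(-3^(1/3)*a), a)


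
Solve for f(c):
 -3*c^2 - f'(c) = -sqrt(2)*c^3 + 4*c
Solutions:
 f(c) = C1 + sqrt(2)*c^4/4 - c^3 - 2*c^2


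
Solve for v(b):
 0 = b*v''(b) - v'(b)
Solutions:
 v(b) = C1 + C2*b^2


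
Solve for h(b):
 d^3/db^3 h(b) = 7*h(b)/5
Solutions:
 h(b) = C3*exp(5^(2/3)*7^(1/3)*b/5) + (C1*sin(sqrt(3)*5^(2/3)*7^(1/3)*b/10) + C2*cos(sqrt(3)*5^(2/3)*7^(1/3)*b/10))*exp(-5^(2/3)*7^(1/3)*b/10)


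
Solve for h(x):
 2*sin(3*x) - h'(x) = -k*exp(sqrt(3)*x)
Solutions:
 h(x) = C1 + sqrt(3)*k*exp(sqrt(3)*x)/3 - 2*cos(3*x)/3


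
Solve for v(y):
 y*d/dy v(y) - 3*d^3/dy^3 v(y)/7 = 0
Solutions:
 v(y) = C1 + Integral(C2*airyai(3^(2/3)*7^(1/3)*y/3) + C3*airybi(3^(2/3)*7^(1/3)*y/3), y)


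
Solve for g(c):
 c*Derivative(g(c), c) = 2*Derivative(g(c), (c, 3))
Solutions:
 g(c) = C1 + Integral(C2*airyai(2^(2/3)*c/2) + C3*airybi(2^(2/3)*c/2), c)


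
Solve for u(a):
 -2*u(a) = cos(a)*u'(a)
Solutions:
 u(a) = C1*(sin(a) - 1)/(sin(a) + 1)


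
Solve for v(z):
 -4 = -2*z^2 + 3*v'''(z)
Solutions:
 v(z) = C1 + C2*z + C3*z^2 + z^5/90 - 2*z^3/9
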